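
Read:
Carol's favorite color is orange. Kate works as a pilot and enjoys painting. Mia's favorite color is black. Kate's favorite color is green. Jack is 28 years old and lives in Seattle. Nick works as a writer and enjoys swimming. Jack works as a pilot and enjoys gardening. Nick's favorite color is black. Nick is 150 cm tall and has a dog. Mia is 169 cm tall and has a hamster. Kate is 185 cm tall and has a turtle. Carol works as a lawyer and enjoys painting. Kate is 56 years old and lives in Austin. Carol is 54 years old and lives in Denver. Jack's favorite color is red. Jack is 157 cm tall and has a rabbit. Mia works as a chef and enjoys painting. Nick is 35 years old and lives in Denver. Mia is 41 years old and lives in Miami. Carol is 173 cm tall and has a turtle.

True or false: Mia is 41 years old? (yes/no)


Mia is actually 41. yes

yes


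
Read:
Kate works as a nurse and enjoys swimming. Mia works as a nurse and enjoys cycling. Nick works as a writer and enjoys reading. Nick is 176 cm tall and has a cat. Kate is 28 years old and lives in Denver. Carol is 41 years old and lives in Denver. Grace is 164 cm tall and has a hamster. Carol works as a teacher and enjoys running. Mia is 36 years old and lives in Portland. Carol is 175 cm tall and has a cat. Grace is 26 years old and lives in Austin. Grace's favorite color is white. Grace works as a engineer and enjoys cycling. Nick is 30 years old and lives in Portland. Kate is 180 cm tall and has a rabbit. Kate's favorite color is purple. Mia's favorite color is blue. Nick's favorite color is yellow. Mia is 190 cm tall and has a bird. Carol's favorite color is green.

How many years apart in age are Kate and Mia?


28 vs 36, diff = 8

8


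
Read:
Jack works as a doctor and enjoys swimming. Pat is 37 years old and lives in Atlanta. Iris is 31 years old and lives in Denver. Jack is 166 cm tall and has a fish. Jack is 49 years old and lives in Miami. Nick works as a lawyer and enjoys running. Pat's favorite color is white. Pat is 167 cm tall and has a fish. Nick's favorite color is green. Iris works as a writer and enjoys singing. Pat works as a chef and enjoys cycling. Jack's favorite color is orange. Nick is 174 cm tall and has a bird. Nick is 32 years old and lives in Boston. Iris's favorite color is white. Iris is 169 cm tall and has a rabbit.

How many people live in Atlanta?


Count in Atlanta: 1

1


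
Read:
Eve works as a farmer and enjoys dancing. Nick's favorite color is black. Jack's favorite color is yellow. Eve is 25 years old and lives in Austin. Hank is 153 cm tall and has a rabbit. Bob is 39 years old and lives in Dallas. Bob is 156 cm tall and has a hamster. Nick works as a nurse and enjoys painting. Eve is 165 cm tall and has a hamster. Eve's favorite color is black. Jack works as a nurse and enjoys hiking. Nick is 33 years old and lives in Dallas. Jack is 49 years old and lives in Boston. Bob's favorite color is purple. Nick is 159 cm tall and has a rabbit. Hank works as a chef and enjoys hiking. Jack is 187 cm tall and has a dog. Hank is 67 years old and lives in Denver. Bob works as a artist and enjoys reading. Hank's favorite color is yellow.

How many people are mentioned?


People: Eve, Jack, Bob, Nick, Hank. Count = 5

5


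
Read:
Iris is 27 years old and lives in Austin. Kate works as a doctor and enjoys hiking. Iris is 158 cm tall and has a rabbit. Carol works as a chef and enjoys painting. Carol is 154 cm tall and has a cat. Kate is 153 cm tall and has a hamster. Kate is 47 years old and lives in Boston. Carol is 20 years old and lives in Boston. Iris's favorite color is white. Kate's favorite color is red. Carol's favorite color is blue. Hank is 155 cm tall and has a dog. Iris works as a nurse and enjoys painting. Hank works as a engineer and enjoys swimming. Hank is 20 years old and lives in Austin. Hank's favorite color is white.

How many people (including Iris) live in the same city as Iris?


Iris lives in Austin. Count = 2

2


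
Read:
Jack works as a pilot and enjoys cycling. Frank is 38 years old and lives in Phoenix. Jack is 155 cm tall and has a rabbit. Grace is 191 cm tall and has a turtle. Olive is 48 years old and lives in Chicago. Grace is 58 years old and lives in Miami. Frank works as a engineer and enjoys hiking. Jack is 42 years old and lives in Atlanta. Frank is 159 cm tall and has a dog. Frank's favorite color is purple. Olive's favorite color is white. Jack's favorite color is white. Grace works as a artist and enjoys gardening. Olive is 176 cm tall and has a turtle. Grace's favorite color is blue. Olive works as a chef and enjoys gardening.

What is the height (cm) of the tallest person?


Tallest: Grace at 191 cm

191


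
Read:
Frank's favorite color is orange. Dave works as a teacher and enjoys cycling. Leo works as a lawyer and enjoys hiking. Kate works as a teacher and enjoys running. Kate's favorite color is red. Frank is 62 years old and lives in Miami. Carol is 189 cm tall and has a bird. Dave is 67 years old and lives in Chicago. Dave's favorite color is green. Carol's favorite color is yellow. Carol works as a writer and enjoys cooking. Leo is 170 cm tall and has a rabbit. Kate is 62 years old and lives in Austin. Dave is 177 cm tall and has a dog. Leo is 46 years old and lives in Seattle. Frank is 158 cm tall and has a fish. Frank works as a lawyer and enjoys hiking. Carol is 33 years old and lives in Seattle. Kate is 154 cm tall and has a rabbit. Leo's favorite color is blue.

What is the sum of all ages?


33+46+62+67+62 = 270

270


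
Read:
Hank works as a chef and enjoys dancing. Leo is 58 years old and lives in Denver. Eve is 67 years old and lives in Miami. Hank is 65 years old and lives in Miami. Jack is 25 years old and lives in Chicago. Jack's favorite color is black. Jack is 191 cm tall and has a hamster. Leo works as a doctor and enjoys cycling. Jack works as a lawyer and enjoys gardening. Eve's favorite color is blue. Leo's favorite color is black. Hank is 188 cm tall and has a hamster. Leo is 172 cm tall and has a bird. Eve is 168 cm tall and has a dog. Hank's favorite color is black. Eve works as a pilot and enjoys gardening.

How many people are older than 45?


Filter: 3

3


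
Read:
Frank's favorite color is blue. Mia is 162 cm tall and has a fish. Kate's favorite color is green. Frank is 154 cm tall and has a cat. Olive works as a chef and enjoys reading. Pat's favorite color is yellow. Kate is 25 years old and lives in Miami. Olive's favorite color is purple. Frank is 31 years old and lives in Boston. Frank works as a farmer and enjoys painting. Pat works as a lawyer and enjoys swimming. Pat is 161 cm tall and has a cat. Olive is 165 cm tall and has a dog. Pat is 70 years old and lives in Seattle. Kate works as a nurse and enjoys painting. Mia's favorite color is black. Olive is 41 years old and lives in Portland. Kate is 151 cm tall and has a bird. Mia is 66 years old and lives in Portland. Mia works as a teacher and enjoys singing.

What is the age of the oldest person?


Oldest: Pat at 70

70


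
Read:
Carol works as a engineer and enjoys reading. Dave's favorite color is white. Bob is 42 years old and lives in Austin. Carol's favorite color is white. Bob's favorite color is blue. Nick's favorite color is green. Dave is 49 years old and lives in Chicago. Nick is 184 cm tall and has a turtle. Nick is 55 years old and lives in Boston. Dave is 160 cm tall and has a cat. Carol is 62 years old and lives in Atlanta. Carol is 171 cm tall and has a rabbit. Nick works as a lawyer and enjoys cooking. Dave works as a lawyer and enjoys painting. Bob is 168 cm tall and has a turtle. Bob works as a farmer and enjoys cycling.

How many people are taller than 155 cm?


Taller than 155: 4

4


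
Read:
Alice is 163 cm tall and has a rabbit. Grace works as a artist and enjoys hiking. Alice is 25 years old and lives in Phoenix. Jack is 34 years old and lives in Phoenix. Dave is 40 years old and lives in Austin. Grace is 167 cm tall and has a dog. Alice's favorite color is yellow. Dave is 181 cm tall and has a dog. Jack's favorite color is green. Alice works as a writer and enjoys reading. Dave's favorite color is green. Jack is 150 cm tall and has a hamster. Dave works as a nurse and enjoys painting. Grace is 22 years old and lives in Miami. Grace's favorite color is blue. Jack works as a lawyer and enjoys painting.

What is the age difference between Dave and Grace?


|40 - 22| = 18

18


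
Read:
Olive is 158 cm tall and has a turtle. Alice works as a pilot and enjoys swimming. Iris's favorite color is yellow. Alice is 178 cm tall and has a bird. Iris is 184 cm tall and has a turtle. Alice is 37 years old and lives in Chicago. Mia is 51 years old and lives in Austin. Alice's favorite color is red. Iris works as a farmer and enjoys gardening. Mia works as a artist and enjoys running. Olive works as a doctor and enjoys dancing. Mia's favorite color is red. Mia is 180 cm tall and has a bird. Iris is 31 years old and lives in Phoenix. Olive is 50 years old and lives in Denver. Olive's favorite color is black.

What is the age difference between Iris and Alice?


|31 - 37| = 6

6


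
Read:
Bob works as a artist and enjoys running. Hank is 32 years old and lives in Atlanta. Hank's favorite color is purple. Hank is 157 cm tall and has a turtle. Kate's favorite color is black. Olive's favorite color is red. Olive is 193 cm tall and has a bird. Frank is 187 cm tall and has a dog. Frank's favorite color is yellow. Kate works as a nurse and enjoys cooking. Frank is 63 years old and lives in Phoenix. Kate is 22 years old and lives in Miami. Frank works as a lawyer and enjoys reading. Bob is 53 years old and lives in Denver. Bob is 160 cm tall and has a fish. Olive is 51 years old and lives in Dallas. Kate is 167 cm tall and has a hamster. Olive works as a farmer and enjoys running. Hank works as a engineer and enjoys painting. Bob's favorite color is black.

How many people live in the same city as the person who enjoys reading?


Person with hobby reading is Frank, city Phoenix. Count = 1

1


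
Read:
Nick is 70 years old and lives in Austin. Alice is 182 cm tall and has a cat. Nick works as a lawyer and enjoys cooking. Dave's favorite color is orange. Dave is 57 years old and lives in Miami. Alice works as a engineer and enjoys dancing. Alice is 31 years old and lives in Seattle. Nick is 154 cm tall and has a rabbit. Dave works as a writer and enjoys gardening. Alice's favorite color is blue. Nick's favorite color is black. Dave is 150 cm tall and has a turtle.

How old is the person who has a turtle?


Person with turtle is Dave, age 57

57


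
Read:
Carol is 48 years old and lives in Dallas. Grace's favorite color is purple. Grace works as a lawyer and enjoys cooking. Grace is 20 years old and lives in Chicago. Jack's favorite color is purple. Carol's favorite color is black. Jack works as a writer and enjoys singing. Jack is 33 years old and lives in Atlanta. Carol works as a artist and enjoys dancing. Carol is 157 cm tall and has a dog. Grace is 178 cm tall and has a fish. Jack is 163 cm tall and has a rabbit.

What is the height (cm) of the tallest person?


Tallest: Grace at 178 cm

178


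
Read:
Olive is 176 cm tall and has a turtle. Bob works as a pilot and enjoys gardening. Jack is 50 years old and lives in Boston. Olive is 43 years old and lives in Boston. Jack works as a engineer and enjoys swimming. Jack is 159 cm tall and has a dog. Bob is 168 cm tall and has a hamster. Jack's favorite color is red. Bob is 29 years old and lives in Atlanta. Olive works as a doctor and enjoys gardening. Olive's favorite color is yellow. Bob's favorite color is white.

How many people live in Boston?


Count in Boston: 2

2


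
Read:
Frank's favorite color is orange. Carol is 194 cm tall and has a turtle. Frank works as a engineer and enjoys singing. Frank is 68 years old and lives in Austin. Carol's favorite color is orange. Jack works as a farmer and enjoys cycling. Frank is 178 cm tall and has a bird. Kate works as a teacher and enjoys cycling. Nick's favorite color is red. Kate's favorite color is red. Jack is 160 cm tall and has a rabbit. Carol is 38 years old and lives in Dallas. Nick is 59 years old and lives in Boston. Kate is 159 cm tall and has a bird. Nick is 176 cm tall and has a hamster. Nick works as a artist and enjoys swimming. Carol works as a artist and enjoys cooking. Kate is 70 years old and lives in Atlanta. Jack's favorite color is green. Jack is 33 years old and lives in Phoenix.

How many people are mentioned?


People: Carol, Kate, Jack, Frank, Nick. Count = 5

5


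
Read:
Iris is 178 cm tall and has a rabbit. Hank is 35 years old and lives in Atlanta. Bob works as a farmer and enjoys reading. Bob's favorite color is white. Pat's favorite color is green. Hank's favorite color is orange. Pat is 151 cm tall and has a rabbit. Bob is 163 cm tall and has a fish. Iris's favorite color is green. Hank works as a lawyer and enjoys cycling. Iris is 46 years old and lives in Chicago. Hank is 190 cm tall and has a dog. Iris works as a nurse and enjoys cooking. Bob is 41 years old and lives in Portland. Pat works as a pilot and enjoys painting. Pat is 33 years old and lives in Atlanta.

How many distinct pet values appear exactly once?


Unique pet values: 2

2


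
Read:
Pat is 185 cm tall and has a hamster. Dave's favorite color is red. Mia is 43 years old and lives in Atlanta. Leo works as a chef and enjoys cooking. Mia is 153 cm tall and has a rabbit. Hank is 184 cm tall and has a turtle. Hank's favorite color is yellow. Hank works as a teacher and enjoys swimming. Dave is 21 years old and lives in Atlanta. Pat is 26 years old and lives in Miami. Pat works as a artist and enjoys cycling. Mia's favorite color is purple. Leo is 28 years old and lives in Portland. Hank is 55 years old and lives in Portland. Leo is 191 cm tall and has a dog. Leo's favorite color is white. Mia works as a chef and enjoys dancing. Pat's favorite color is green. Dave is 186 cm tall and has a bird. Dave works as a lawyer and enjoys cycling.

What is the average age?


Sum=173, n=5, avg=34.6

34.6


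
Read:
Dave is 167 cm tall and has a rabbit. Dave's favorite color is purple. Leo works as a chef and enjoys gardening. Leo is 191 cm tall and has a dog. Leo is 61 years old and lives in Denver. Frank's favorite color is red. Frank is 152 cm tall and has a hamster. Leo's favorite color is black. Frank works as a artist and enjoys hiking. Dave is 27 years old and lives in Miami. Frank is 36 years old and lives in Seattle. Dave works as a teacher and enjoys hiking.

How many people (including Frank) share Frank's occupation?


Frank is a artist. Count = 1

1


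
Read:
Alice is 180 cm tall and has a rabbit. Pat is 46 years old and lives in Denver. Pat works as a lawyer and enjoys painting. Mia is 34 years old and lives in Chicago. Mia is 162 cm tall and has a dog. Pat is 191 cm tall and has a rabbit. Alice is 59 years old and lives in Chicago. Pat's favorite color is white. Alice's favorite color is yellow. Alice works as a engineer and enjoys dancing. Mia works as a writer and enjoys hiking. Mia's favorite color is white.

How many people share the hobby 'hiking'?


Count: 1

1


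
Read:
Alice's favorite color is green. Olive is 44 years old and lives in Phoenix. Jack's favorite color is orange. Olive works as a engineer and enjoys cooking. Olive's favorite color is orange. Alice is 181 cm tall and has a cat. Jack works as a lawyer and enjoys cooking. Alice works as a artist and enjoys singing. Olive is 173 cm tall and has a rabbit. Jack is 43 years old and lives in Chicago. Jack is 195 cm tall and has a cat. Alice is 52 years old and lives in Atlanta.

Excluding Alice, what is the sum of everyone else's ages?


Sum (excluding Alice): 87

87


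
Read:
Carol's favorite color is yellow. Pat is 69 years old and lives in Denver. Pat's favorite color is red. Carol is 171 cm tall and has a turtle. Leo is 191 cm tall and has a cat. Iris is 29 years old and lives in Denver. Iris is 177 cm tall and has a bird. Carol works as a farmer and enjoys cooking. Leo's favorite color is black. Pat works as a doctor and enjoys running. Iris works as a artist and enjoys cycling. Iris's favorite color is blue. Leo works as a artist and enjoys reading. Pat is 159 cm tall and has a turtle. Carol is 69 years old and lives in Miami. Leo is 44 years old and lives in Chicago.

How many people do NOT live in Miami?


Not in Miami: 3

3


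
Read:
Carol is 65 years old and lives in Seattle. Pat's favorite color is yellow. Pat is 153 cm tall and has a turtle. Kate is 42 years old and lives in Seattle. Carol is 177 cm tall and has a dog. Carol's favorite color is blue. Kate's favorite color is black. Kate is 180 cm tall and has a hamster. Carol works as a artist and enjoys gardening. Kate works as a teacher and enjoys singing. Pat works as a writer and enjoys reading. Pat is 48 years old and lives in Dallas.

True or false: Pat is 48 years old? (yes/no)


Pat is actually 48. yes

yes


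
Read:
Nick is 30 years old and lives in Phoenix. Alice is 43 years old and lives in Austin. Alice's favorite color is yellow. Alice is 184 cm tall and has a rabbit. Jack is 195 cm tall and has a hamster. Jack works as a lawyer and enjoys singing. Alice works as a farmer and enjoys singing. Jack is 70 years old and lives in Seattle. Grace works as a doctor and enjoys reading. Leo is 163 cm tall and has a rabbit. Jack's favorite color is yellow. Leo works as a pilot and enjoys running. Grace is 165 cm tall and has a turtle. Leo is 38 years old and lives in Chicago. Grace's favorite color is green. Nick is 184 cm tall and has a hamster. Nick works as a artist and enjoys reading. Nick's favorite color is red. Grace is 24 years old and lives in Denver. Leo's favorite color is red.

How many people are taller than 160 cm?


Taller than 160: 5

5


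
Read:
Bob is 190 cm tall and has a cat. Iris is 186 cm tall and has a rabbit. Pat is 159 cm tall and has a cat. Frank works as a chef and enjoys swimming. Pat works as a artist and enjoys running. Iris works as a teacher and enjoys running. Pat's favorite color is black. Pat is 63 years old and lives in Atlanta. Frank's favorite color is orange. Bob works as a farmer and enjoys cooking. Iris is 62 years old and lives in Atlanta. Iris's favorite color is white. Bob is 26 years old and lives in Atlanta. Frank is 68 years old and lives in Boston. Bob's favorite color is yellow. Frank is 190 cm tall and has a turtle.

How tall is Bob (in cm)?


Bob is 190 cm tall

190


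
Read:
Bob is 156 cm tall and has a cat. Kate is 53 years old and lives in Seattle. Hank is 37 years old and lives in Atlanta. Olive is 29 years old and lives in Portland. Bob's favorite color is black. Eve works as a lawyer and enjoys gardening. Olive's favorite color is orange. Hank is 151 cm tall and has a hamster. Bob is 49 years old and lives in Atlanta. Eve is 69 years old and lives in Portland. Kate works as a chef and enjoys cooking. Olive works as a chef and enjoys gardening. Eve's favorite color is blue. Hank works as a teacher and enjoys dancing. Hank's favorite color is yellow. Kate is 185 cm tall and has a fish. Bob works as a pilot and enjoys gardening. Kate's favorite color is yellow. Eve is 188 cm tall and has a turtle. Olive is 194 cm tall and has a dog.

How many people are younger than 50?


Filter: 3

3


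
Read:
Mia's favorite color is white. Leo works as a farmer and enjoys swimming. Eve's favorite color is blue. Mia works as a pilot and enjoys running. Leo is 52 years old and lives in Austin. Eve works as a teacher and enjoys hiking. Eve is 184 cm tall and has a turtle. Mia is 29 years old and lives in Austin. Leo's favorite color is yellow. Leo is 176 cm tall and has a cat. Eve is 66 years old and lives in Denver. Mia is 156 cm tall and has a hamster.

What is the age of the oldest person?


Oldest: Eve at 66

66


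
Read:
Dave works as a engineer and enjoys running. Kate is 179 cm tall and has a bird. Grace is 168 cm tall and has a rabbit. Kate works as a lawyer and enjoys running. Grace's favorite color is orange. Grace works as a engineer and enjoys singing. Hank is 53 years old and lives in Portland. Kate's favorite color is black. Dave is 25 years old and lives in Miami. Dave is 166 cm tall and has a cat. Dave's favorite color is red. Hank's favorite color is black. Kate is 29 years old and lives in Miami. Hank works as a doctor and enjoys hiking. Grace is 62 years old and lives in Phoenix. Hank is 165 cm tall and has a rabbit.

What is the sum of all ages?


29+25+53+62 = 169

169


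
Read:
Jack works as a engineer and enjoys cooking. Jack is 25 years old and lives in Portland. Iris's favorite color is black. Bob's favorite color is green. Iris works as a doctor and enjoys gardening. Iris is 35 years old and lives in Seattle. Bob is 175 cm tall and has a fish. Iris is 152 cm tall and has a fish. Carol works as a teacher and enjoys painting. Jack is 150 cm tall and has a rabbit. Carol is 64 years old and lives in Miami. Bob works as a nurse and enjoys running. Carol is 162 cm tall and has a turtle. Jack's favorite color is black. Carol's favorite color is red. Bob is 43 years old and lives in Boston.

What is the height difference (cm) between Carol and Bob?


|162 - 175| = 13

13


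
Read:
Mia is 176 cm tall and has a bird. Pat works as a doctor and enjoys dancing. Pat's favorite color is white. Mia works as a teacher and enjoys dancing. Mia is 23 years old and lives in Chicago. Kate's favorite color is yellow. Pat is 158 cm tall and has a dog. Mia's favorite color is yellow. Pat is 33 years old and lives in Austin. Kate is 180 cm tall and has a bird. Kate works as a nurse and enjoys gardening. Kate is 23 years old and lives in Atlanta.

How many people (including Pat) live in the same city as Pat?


Pat lives in Austin. Count = 1

1


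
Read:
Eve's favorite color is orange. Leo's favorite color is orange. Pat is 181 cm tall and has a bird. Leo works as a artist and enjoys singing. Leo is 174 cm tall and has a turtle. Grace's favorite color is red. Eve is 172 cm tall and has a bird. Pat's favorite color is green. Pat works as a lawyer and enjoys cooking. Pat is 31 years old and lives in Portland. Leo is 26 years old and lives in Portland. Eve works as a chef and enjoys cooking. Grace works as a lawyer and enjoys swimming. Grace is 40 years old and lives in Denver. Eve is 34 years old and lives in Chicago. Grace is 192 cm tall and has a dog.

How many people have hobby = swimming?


Count: 1

1


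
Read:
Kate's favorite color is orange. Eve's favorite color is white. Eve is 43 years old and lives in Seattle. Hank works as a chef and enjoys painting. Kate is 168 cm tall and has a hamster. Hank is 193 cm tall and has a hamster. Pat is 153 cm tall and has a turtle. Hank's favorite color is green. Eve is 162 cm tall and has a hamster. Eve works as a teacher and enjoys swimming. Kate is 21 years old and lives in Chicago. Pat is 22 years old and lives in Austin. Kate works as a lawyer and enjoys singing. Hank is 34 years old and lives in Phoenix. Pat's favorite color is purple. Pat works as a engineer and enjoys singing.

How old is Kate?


Kate is 21 years old

21


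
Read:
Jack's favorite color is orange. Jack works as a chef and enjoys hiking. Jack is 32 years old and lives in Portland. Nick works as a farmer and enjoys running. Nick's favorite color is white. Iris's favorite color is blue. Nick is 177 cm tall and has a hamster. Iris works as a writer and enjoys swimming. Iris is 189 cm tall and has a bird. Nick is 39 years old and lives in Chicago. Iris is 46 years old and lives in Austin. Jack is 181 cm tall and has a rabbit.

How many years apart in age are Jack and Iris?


32 vs 46, diff = 14

14


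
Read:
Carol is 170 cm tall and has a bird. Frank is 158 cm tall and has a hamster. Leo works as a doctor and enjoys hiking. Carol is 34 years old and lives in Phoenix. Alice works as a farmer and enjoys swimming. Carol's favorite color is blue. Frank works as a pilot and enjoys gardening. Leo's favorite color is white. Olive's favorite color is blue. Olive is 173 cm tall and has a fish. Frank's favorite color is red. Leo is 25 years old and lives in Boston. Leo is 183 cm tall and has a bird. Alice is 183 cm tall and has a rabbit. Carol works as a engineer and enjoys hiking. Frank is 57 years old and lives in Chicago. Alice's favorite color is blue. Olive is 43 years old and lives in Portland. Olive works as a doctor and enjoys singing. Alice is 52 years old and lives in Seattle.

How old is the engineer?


The engineer is Carol, age 34

34


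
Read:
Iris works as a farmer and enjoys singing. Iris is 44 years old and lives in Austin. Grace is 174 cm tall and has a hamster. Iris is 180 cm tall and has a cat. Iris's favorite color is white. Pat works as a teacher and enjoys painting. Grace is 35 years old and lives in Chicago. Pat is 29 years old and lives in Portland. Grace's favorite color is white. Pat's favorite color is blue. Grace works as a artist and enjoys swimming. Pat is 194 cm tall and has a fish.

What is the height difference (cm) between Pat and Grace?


|194 - 174| = 20

20


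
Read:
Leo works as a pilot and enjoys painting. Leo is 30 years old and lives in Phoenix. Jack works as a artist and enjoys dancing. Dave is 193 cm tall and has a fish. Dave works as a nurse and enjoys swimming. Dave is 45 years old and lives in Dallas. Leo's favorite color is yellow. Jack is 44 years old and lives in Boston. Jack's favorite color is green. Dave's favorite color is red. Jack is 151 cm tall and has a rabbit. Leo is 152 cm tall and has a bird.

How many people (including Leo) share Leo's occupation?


Leo is a pilot. Count = 1

1


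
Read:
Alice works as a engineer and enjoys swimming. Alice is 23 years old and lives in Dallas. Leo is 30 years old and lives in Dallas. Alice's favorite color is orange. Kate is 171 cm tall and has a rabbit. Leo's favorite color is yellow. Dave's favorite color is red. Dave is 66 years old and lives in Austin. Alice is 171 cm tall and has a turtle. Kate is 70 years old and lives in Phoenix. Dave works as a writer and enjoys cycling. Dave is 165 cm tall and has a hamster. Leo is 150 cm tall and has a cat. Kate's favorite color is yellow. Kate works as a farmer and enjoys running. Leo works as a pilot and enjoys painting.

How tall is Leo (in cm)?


Leo is 150 cm tall

150


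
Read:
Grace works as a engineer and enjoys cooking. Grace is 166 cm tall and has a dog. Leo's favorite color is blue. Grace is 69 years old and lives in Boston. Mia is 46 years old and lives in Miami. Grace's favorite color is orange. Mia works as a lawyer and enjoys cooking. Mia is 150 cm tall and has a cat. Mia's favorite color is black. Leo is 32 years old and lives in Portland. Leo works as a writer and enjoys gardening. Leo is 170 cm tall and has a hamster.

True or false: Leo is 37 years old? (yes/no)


Leo is actually 32. no

no


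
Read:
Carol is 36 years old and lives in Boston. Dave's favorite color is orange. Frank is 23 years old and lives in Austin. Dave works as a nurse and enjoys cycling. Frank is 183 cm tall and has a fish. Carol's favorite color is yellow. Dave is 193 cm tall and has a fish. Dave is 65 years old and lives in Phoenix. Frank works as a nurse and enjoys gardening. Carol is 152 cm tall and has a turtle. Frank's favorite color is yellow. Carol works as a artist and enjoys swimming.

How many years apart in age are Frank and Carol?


23 vs 36, diff = 13

13


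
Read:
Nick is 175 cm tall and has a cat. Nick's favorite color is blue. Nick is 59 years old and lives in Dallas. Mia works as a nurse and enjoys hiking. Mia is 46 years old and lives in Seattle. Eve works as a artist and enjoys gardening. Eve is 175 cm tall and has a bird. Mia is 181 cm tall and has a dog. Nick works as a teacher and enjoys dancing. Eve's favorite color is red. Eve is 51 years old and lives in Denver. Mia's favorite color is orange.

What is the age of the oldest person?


Oldest: Nick at 59

59


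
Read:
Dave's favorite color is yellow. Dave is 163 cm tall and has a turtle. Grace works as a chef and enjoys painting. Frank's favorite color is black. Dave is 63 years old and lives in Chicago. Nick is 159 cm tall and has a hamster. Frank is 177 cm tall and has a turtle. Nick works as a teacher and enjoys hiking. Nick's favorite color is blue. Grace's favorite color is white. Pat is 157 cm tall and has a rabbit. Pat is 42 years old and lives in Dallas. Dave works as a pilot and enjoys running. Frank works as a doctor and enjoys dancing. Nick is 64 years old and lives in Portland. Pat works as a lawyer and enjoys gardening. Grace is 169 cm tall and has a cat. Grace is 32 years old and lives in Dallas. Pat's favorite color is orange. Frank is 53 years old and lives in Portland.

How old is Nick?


Nick is 64 years old

64


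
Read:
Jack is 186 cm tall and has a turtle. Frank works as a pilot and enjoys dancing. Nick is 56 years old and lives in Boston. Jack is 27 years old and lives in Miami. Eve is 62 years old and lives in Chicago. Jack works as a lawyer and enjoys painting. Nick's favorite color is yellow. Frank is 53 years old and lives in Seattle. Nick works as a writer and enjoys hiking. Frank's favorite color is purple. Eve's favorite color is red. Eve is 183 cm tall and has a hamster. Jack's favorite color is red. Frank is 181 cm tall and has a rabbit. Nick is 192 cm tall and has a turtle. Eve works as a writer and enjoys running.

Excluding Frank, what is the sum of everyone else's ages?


Sum (excluding Frank): 145

145


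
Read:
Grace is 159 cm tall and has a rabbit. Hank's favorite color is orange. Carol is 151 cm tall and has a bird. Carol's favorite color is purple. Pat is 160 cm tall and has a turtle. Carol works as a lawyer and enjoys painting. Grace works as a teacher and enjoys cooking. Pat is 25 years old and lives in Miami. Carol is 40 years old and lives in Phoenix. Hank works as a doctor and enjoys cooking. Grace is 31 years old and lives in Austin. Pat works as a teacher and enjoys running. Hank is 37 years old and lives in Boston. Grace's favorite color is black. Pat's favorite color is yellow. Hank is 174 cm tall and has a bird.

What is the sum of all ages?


37+40+25+31 = 133

133


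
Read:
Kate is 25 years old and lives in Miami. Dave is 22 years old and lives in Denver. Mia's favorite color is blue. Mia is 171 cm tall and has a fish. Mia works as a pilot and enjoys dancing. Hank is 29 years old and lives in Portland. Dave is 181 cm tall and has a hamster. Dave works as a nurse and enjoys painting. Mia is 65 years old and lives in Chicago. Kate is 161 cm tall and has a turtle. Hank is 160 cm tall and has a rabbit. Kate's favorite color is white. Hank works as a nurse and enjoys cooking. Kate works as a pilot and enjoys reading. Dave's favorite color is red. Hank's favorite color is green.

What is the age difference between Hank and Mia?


|29 - 65| = 36

36


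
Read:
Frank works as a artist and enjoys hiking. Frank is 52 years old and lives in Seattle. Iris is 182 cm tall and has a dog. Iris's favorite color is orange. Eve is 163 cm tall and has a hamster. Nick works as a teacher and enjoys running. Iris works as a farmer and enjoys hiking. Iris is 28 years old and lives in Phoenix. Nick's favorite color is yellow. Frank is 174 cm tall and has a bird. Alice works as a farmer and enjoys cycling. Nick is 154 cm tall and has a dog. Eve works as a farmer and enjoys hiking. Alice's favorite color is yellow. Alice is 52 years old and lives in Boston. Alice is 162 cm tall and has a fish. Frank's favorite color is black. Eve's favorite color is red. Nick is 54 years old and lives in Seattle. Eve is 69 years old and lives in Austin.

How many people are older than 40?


Filter: 4

4


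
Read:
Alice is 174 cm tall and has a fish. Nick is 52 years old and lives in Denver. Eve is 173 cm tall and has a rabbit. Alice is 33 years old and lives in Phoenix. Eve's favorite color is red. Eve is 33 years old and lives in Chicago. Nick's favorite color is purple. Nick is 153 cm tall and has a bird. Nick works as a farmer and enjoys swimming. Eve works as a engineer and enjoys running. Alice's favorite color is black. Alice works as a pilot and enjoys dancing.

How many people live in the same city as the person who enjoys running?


Person with hobby running is Eve, city Chicago. Count = 1

1


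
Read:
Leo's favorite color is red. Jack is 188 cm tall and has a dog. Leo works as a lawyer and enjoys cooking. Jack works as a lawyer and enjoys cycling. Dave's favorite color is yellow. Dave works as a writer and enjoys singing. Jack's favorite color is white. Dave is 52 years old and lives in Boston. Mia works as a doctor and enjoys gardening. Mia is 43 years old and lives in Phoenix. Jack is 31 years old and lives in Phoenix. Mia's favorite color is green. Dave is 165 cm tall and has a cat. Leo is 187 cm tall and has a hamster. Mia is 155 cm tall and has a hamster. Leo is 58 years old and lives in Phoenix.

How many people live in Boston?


Count in Boston: 1

1


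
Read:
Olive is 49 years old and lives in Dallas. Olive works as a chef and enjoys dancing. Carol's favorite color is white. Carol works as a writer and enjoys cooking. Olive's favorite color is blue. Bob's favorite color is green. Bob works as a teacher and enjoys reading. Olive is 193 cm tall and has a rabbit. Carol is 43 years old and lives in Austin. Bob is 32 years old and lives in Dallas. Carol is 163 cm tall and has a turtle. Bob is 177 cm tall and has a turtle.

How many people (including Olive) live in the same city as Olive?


Olive lives in Dallas. Count = 2

2


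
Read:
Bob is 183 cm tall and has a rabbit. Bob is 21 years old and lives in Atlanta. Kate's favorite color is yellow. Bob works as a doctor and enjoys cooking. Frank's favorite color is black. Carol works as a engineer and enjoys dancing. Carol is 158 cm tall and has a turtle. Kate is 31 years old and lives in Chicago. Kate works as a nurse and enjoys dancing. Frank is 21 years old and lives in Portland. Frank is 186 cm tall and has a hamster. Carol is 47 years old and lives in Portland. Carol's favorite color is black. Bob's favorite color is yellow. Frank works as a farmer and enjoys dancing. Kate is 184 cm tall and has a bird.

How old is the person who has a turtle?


Person with turtle is Carol, age 47

47


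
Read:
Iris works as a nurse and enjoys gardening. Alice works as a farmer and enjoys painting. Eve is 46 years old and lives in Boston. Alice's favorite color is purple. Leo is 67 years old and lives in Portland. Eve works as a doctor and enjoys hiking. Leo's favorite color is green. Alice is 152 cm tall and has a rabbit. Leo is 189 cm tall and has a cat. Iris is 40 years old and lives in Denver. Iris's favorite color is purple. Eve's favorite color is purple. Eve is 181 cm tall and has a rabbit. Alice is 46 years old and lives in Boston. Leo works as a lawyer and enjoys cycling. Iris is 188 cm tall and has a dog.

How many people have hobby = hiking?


Count: 1

1


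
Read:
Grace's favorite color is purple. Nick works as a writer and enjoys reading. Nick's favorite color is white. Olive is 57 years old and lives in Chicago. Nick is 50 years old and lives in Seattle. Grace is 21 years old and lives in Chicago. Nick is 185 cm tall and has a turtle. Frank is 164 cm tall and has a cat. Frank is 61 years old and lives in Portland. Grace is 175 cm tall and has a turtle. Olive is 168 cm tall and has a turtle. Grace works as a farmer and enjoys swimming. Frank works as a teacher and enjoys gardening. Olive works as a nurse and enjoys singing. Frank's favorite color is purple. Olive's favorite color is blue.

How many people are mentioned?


People: Frank, Nick, Olive, Grace. Count = 4

4


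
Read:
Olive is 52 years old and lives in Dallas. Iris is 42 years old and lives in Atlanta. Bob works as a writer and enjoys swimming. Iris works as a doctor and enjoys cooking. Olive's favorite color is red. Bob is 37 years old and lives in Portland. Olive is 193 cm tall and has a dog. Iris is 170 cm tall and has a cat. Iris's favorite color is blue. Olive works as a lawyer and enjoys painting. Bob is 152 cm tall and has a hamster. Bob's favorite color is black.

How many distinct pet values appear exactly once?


Unique pet values: 3

3


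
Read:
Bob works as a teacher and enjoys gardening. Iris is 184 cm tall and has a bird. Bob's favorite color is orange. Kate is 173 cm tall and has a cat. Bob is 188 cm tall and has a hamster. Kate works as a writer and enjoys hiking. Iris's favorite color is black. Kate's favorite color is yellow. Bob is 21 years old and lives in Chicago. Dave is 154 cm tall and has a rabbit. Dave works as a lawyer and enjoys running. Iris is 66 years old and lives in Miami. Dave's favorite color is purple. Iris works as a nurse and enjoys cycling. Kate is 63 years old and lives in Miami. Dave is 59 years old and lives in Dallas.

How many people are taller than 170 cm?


Taller than 170: 3

3


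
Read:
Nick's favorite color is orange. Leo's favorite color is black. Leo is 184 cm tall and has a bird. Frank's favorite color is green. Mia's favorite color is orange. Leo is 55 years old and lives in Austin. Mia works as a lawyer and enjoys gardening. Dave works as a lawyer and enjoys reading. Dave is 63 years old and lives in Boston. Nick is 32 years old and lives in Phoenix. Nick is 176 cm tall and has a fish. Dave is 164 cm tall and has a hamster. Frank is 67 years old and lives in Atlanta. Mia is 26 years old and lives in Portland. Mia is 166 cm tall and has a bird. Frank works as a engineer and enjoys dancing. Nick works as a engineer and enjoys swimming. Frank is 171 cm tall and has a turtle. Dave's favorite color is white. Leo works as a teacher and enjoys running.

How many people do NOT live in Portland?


Not in Portland: 4

4


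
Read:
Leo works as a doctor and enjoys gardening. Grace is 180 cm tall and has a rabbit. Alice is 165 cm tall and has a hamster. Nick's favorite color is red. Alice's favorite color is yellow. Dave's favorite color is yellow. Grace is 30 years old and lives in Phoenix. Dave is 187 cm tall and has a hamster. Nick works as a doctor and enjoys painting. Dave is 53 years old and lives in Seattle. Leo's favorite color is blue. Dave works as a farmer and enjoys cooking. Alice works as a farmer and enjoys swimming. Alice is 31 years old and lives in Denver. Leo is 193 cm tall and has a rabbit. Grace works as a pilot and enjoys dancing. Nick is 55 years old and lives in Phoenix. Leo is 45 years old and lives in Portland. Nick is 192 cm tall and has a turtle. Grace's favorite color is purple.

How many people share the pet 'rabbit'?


Count: 2

2


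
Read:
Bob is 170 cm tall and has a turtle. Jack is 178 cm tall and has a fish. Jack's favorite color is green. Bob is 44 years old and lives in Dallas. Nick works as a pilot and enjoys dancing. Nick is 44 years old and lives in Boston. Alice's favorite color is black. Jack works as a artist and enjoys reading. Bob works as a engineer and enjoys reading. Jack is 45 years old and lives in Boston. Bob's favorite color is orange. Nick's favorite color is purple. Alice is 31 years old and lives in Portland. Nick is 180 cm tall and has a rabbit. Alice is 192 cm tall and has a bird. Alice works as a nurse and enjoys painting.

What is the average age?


Sum=164, n=4, avg=41

41


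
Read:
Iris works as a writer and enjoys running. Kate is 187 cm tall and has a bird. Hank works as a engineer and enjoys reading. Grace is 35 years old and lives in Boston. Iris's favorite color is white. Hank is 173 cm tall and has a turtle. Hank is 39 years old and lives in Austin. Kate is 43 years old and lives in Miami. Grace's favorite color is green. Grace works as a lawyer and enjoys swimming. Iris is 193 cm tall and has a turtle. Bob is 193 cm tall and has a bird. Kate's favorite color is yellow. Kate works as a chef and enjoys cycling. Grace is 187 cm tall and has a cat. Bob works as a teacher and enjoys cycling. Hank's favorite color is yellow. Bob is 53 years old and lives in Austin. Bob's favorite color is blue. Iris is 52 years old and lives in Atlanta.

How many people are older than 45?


Filter: 2

2
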